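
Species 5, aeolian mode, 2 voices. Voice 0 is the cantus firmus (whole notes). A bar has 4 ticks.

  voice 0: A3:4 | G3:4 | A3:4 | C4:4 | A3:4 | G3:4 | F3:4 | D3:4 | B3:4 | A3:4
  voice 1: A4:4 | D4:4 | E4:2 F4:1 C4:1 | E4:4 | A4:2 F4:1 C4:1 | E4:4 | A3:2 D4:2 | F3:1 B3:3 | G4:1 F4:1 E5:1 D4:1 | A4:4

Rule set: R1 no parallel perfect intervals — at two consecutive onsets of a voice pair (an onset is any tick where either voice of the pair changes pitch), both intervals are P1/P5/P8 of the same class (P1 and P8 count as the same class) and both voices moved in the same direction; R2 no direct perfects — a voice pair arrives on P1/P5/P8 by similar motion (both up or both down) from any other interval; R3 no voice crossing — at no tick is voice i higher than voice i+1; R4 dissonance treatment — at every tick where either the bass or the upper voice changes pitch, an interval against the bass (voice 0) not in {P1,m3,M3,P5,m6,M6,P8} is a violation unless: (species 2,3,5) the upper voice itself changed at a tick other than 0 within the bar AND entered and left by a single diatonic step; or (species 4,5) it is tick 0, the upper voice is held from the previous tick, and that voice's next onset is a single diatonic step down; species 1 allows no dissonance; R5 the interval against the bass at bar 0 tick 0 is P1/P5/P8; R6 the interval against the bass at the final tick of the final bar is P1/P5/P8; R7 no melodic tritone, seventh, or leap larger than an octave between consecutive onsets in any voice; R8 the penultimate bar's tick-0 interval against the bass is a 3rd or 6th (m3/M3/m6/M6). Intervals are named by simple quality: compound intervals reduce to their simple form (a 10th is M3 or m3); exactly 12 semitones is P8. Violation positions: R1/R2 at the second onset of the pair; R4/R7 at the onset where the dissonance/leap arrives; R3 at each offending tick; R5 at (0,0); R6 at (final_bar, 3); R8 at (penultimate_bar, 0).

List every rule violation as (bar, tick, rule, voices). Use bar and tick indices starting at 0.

(1, 0, R2, (0, 1))
(2, 0, R1, (0, 1))
(7, 1, R7, (1,))
(8, 1, R4, (0, 1))
(8, 2, R4, (0, 1))
(8, 2, R7, (1,))
(8, 3, R7, (1,))

bar 0: v0=A3 v1=A4 downbeat P8
bar 1: v0=G3 v1=D4 downbeat P5
bar 2: v0=A3 v1=E4 downbeat P5
bar 3: v0=C4 v1=E4 downbeat M3
bar 4: v0=A3 v1=A4 downbeat P8
bar 5: v0=G3 v1=E4 downbeat M6
bar 6: v0=F3 v1=A3 downbeat M3
bar 7: v0=D3 v1=F3 downbeat m3
bar 8: v0=B3 v1=G4 downbeat m6
bar 9: v0=A3 v1=A4 downbeat P8
  -> R2 @ bar 1 tick 0 v(0, 1): A3/A4 P8 -> G3/D4 P5 similar
  -> R1 @ bar 2 tick 0 v(0, 1): G3/D4 P5 -> A3/E4 P5 similar
  -> R7 @ bar 7 tick 1 v(1,): F3->B3 leap 6st
  -> R4 @ bar 8 tick 1 v(0, 1): B3/F4 TT untreated
  -> R4 @ bar 8 tick 2 v(0, 1): B3/E5 P4 untreated
  -> R7 @ bar 8 tick 2 v(1,): F4->E5 leap 11st
  -> R7 @ bar 8 tick 3 v(1,): E5->D4 leap 14st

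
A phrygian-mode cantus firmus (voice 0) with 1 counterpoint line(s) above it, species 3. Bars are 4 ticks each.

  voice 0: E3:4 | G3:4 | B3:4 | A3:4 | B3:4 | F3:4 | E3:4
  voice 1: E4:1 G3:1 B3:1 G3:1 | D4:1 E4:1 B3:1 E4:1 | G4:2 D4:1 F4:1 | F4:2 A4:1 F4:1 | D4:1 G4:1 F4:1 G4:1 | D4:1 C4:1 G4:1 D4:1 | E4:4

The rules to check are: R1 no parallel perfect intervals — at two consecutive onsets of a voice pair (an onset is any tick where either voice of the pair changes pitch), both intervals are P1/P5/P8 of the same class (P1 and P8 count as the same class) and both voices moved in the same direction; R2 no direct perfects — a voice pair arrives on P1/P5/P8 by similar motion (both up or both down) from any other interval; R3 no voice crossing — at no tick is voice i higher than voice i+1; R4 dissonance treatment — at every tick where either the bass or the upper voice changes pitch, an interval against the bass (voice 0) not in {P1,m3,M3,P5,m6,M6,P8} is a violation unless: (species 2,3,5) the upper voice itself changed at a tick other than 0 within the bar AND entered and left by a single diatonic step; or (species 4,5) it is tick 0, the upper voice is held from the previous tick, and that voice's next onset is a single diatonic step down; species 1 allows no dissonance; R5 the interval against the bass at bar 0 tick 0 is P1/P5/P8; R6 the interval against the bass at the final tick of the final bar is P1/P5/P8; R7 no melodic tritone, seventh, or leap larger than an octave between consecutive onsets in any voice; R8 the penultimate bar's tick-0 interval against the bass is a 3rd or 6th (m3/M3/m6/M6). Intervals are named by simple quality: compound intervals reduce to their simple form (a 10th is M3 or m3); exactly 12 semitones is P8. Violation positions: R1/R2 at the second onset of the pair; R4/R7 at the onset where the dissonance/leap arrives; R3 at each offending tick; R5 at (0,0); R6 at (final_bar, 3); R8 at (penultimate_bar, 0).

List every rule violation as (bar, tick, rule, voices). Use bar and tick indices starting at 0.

bar 0: v0=E3 v1=E4 downbeat P8
bar 1: v0=G3 v1=D4 downbeat P5
bar 2: v0=B3 v1=G4 downbeat m6
bar 3: v0=A3 v1=F4 downbeat m6
bar 4: v0=B3 v1=D4 downbeat m3
bar 5: v0=F3 v1=D4 downbeat M6
bar 6: v0=E3 v1=E4 downbeat P8
  -> R2 @ bar 1 tick 0 v(0, 1): E3/G3 m3 -> G3/D4 P5 similar
  -> R4 @ bar 2 tick 3 v(0, 1): B3/F4 TT untreated
  -> R7 @ bar 5 tick 0 v(0,): B3->F3 leap 6st
  -> R4 @ bar 5 tick 2 v(0, 1): F3/G4 M2 untreated

(1, 0, R2, (0, 1))
(2, 3, R4, (0, 1))
(5, 0, R7, (0,))
(5, 2, R4, (0, 1))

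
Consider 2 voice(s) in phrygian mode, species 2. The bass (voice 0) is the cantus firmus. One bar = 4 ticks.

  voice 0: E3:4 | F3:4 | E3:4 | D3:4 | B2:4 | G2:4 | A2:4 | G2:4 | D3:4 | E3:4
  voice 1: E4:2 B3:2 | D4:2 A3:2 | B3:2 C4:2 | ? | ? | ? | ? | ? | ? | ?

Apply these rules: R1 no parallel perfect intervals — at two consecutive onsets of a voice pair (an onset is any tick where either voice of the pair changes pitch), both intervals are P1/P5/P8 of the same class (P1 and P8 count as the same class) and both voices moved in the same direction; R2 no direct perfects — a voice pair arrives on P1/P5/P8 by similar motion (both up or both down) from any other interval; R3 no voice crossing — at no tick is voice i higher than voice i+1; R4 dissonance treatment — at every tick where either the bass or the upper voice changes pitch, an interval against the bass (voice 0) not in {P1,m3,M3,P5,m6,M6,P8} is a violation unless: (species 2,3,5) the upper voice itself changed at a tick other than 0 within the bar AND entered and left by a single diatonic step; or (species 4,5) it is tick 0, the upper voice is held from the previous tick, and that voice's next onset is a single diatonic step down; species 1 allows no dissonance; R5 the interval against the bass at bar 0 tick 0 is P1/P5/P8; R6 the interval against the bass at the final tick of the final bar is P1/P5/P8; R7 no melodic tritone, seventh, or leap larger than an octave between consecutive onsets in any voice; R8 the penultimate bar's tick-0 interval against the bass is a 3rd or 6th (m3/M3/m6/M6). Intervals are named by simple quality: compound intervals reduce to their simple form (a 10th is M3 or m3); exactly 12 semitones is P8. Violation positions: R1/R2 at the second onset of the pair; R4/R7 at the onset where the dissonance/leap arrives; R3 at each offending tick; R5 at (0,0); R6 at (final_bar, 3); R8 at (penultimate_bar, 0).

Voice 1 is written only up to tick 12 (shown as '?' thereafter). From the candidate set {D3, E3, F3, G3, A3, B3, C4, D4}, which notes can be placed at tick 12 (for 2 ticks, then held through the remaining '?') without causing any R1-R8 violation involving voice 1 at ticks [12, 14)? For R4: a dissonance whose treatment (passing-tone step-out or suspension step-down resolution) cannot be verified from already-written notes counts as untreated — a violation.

D3: violates R2,R7
E3: violates R4
F3: legal
G3: violates R4
A3: violates R2
B3: legal
C4: violates R4
D4: legal

{B3, D4, F3}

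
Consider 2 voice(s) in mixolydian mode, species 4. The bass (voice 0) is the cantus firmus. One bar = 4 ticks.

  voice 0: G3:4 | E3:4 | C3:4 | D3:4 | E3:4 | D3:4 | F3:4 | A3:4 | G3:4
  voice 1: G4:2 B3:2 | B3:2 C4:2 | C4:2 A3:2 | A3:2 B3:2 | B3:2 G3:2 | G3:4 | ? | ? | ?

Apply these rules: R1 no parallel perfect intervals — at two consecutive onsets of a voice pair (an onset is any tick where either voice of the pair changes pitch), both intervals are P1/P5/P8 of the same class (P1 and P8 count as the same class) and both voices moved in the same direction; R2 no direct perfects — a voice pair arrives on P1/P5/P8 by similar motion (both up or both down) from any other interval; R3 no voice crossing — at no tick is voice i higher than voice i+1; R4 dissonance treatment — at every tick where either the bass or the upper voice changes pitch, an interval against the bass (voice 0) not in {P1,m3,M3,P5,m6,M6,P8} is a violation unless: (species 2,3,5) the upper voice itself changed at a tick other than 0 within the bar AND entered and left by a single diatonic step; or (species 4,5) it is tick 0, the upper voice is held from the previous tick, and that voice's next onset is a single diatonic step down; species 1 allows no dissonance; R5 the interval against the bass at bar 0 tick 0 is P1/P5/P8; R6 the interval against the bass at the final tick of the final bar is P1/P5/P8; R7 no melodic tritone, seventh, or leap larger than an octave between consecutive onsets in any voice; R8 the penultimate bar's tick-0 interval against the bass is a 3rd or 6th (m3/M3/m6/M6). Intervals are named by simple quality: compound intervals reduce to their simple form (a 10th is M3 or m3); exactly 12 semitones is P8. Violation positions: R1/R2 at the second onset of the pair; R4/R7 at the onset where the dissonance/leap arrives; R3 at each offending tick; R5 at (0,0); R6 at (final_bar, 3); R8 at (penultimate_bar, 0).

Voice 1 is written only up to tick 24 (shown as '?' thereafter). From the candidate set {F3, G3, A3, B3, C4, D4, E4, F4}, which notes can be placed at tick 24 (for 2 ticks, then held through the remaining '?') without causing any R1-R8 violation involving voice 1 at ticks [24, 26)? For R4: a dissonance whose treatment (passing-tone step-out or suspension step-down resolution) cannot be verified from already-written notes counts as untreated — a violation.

{A3, D4, F3}

F3: legal
G3: violates R4
A3: legal
B3: violates R4
C4: violates R2
D4: legal
E4: violates R4
F4: violates R2,R7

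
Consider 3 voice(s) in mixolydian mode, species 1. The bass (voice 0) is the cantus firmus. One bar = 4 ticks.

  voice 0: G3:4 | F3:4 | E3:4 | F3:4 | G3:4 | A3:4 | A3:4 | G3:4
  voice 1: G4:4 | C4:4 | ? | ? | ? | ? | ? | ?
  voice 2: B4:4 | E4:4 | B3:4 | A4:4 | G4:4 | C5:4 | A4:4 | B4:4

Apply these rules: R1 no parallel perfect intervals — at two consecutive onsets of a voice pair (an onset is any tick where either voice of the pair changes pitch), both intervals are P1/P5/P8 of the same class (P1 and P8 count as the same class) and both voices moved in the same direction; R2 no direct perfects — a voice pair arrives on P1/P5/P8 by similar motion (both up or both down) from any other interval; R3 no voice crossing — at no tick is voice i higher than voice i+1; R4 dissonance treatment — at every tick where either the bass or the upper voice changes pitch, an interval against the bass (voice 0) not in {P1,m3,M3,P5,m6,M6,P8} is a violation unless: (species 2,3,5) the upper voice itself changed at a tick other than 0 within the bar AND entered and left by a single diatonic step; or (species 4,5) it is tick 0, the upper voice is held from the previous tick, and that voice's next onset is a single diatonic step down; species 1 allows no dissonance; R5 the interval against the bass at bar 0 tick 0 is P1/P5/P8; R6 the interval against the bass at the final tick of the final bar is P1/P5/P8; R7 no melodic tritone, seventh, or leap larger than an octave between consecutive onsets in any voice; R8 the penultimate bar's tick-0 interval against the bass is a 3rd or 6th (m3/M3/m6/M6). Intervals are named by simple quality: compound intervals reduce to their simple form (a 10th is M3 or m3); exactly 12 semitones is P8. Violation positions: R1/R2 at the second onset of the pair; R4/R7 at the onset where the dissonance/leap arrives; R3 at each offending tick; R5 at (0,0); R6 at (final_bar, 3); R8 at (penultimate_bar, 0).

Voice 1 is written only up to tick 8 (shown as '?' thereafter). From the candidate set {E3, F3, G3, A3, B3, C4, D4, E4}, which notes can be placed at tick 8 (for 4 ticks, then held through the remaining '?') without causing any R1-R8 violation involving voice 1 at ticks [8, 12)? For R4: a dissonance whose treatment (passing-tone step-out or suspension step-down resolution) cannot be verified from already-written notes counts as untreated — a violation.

E3: violates R2
F3: violates R4
G3: legal
A3: violates R4
B3: violates R1,R2
C4: violates R3
D4: violates R3,R4
E4: violates R3

{G3}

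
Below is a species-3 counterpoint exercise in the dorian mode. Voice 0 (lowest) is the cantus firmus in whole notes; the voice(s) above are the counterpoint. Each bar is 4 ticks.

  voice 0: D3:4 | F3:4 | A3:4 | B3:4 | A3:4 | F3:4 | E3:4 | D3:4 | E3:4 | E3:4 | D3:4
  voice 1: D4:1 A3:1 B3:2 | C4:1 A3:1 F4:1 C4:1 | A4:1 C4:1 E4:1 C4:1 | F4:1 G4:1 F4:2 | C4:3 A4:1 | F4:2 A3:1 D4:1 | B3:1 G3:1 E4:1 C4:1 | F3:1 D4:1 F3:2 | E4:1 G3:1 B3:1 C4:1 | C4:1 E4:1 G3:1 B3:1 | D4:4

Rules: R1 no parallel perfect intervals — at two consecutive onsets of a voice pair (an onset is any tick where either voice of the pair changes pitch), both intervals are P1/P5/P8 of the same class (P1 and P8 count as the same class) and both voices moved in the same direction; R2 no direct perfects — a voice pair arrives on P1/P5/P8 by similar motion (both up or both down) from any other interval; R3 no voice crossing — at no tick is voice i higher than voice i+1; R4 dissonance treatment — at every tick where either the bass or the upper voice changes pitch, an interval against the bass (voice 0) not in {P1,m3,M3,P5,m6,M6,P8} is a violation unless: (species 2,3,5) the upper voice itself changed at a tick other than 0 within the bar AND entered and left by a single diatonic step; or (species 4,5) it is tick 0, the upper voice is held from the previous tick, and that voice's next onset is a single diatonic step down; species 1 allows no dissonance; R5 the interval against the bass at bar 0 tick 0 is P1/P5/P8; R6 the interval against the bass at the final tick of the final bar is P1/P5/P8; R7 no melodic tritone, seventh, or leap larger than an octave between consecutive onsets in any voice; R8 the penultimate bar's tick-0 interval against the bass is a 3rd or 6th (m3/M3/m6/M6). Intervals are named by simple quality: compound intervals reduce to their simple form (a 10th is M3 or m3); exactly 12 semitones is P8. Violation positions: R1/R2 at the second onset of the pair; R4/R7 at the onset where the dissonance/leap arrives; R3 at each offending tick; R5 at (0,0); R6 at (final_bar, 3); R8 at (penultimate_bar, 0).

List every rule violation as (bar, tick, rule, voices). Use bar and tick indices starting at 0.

bar 0: v0=D3 v1=D4 downbeat P8
bar 1: v0=F3 v1=C4 downbeat P5
bar 2: v0=A3 v1=A4 downbeat P8
bar 3: v0=B3 v1=F4 downbeat TT
bar 4: v0=A3 v1=C4 downbeat m3
bar 5: v0=F3 v1=F4 downbeat P8
bar 6: v0=E3 v1=B3 downbeat P5
bar 7: v0=D3 v1=F3 downbeat m3
bar 8: v0=E3 v1=E4 downbeat P8
bar 9: v0=E3 v1=C4 downbeat m6
bar 10: v0=D3 v1=D4 downbeat P8
  -> R2 @ bar 1 tick 0 v(0, 1): D3/B3 M6 -> F3/C4 P5 similar
  -> R2 @ bar 2 tick 0 v(0, 1): F3/C4 P5 -> A3/A4 P8 similar
  -> R4 @ bar 3 tick 0 v(0, 1): B3/F4 TT untreated
  -> R4 @ bar 3 tick 2 v(0, 1): B3/F4 TT untreated
  -> R1 @ bar 5 tick 0 v(0, 1): A3/A4 P8 -> F3/F4 P8 similar
  -> R2 @ bar 6 tick 0 v(0, 1): F3/D4 M6 -> E3/B3 P5 similar
  -> R2 @ bar 8 tick 0 v(0, 1): D3/F3 m3 -> E3/E4 P8 similar
  -> R7 @ bar 8 tick 0 v(1,): F3->E4 leap 11st

(1, 0, R2, (0, 1))
(2, 0, R2, (0, 1))
(3, 0, R4, (0, 1))
(3, 2, R4, (0, 1))
(5, 0, R1, (0, 1))
(6, 0, R2, (0, 1))
(8, 0, R2, (0, 1))
(8, 0, R7, (1,))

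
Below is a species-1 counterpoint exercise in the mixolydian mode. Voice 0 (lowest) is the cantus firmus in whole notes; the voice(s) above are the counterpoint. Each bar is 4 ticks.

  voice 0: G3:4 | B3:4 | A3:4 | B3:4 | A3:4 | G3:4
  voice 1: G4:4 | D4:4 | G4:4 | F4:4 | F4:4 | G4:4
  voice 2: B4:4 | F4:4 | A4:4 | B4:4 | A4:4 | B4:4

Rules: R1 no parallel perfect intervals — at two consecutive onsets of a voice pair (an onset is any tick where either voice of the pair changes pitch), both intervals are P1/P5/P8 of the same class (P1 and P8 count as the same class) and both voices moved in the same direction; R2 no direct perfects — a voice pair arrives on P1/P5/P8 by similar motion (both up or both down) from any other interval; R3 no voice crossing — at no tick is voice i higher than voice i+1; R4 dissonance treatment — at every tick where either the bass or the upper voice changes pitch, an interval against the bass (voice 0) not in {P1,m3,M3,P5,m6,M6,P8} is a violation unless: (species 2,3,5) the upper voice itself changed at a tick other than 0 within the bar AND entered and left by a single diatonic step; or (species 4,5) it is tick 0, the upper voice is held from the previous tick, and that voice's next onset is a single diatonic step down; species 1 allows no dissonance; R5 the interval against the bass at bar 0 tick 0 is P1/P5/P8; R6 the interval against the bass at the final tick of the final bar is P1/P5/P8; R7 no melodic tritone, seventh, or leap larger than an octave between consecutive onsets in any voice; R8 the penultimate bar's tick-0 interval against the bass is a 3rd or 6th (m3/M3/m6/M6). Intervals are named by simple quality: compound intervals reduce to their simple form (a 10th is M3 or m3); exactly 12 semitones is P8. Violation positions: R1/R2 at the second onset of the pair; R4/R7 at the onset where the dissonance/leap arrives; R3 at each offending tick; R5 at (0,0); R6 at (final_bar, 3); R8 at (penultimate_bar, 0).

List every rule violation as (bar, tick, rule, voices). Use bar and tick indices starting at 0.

(0, 0, R5, (0, 2))
(1, 0, R4, (0, 2))
(1, 0, R7, (2,))
(2, 0, R4, (0, 1))
(3, 0, R1, (0, 2))
(3, 0, R4, (0, 1))
(4, 0, R1, (0, 2))
(4, 0, R8, (0, 2))
(5, 3, R6, (0, 2))

bar 0: v0=G3 v1=G4 v2=B4 downbeat M3
bar 1: v0=B3 v1=D4 v2=F4 downbeat TT
bar 2: v0=A3 v1=G4 v2=A4 downbeat P8
bar 3: v0=B3 v1=F4 v2=B4 downbeat P8
bar 4: v0=A3 v1=F4 v2=A4 downbeat P8
bar 5: v0=G3 v1=G4 v2=B4 downbeat M3
  -> R5 @ bar 0 tick 0 v(0, 2): opens on M3
  -> R4 @ bar 1 tick 0 v(0, 2): B3/F4 TT untreated
  -> R7 @ bar 1 tick 0 v(2,): B4->F4 leap 6st
  -> R4 @ bar 2 tick 0 v(0, 1): A3/G4 m7 untreated
  -> R1 @ bar 3 tick 0 v(0, 2): A3/A4 P8 -> B3/B4 P8 similar
  -> R4 @ bar 3 tick 0 v(0, 1): B3/F4 TT untreated
  -> R1 @ bar 4 tick 0 v(0, 2): B3/B4 P8 -> A3/A4 P8 similar
  -> R8 @ bar 4 tick 0 v(0, 2): penult P8 not 3rd/6th
  -> R6 @ bar 5 tick 3 v(0, 2): closes on M3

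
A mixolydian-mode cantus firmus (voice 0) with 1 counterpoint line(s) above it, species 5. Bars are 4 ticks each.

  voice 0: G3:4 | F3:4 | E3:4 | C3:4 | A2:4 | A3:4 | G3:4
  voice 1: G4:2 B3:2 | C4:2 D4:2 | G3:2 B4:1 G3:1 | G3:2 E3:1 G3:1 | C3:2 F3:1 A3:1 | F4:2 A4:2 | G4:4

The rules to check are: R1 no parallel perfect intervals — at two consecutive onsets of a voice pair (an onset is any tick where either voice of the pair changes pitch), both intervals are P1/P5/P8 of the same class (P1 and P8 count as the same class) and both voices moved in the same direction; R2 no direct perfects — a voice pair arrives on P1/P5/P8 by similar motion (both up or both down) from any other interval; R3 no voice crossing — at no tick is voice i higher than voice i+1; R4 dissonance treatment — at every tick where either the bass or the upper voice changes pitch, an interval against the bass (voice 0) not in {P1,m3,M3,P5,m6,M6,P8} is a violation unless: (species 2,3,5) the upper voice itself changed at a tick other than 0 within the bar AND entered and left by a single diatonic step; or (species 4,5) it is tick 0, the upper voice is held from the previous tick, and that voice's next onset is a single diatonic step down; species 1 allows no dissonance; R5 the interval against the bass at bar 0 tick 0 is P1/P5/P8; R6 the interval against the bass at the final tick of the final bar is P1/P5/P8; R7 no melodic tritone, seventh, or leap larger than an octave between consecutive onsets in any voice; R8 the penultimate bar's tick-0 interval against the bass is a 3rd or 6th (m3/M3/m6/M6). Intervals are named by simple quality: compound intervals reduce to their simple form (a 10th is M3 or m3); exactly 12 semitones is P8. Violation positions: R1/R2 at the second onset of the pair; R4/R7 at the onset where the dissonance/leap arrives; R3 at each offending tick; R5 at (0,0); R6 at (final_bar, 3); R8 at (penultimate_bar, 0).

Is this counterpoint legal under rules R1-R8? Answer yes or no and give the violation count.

No (3 violations)

bar 0: v0=G3 v1=G4 (P8)
bar 1: v0=F3 v1=C4 (P5)
bar 2: v0=E3 v1=G3 (m3)
bar 3: v0=C3 v1=G3 (P5)
bar 4: v0=A2 v1=C3 (m3)
bar 5: v0=A3 v1=F4 (m6)
bar 6: v0=G3 v1=G4 (P8)
  R7 @ bar2.2: G3->B4 leap 16st
  R7 @ bar2.3: B4->G3 leap 16st
  R1 @ bar6.0: A3/A4 P8 -> G3/G4 P8 similar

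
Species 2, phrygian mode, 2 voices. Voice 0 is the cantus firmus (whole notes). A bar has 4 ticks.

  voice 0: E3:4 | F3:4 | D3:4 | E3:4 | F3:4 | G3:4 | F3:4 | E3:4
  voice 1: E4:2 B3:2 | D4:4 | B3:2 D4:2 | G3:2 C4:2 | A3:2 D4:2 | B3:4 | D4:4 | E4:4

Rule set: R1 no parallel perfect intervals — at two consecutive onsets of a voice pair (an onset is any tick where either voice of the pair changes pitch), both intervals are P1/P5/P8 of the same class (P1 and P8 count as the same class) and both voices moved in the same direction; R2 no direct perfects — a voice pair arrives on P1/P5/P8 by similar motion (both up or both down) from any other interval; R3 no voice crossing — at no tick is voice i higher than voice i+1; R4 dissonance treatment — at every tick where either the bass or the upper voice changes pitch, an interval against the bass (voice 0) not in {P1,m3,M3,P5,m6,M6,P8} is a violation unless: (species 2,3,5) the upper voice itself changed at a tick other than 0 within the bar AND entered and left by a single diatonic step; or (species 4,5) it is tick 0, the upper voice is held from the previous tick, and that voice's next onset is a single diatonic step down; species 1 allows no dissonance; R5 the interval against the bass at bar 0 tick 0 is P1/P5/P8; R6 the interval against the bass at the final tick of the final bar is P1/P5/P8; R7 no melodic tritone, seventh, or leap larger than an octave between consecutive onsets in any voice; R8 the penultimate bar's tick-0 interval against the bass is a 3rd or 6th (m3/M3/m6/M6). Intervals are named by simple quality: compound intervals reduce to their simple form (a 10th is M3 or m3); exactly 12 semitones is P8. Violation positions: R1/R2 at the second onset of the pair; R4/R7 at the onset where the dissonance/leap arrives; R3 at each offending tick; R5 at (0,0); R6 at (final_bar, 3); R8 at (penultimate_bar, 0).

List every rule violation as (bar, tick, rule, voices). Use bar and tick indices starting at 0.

bar 0: v0=E3 v1=E4 downbeat P8
bar 1: v0=F3 v1=D4 downbeat M6
bar 2: v0=D3 v1=B3 downbeat M6
bar 3: v0=E3 v1=G3 downbeat m3
bar 4: v0=F3 v1=A3 downbeat M3
bar 5: v0=G3 v1=B3 downbeat M3
bar 6: v0=F3 v1=D4 downbeat M6
bar 7: v0=E3 v1=E4 downbeat P8

No violations across 8 bars (E3..E3 vs E4..E4).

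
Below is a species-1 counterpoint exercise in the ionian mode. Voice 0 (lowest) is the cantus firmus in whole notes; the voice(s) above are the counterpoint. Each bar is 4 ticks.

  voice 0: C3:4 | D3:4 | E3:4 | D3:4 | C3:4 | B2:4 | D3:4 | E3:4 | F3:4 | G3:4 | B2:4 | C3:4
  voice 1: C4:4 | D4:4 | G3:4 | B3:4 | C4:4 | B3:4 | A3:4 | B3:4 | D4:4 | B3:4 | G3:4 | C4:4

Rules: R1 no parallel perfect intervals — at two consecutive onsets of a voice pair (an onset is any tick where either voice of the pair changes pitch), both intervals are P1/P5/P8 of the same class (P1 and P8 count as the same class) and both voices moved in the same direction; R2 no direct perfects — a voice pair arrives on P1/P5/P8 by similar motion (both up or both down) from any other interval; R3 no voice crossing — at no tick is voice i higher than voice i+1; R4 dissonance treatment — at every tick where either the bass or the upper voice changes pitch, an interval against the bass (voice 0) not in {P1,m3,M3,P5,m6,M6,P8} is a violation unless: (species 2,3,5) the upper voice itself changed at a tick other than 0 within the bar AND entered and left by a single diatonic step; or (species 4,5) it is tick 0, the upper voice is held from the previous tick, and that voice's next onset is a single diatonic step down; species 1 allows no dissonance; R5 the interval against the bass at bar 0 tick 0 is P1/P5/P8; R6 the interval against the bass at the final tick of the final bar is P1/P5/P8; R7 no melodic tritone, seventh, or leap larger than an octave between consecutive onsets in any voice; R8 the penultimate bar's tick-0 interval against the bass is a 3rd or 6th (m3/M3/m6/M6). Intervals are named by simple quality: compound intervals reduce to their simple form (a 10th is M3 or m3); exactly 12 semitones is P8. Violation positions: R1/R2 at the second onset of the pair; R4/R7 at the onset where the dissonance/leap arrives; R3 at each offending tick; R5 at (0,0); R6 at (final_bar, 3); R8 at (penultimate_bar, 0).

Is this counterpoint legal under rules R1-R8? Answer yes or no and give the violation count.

No (4 violations)

bar 0: v0=C3 v1=C4 (P8)
bar 1: v0=D3 v1=D4 (P8)
bar 2: v0=E3 v1=G3 (m3)
bar 3: v0=D3 v1=B3 (M6)
bar 4: v0=C3 v1=C4 (P8)
bar 5: v0=B2 v1=B3 (P8)
bar 6: v0=D3 v1=A3 (P5)
bar 7: v0=E3 v1=B3 (P5)
bar 8: v0=F3 v1=D4 (M6)
bar 9: v0=G3 v1=B3 (M3)
bar 10: v0=B2 v1=G3 (m6)
bar 11: v0=C3 v1=C4 (P8)
  R1 @ bar1.0: C3/C4 P8 -> D3/D4 P8 similar
  R1 @ bar5.0: C3/C4 P8 -> B2/B3 P8 similar
  R1 @ bar7.0: D3/A3 P5 -> E3/B3 P5 similar
  R2 @ bar11.0: B2/G3 m6 -> C3/C4 P8 similar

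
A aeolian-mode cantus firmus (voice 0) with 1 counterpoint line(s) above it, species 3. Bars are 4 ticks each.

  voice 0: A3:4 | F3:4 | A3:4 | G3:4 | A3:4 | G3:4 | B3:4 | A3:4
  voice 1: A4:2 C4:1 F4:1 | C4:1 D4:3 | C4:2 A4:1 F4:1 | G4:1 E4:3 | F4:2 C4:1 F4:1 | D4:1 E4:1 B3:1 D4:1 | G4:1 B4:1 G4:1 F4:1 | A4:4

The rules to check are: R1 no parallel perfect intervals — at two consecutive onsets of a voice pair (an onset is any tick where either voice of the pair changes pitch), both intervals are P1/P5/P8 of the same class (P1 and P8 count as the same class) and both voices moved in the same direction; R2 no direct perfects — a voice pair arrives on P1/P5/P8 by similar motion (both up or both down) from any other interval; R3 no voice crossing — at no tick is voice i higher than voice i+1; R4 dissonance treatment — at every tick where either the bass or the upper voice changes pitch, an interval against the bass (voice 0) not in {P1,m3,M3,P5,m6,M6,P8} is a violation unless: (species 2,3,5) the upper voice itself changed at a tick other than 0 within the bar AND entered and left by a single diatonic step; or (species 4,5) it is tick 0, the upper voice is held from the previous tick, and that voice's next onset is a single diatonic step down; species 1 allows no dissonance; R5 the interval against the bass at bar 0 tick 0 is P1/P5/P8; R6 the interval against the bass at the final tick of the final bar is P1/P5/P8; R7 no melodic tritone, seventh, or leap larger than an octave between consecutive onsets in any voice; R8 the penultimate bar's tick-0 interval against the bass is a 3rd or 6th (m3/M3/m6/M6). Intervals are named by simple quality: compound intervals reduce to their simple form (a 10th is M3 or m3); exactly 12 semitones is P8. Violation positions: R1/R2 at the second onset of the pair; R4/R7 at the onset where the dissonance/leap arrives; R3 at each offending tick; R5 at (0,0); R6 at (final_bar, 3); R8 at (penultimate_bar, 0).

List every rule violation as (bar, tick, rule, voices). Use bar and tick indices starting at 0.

(1, 0, R2, (0, 1))
(5, 0, R2, (0, 1))
(6, 3, R4, (0, 1))

bar 0: v0=A3 v1=A4 downbeat P8
bar 1: v0=F3 v1=C4 downbeat P5
bar 2: v0=A3 v1=C4 downbeat m3
bar 3: v0=G3 v1=G4 downbeat P8
bar 4: v0=A3 v1=F4 downbeat m6
bar 5: v0=G3 v1=D4 downbeat P5
bar 6: v0=B3 v1=G4 downbeat m6
bar 7: v0=A3 v1=A4 downbeat P8
  -> R2 @ bar 1 tick 0 v(0, 1): A3/F4 m6 -> F3/C4 P5 similar
  -> R2 @ bar 5 tick 0 v(0, 1): A3/F4 m6 -> G3/D4 P5 similar
  -> R4 @ bar 6 tick 3 v(0, 1): B3/F4 TT untreated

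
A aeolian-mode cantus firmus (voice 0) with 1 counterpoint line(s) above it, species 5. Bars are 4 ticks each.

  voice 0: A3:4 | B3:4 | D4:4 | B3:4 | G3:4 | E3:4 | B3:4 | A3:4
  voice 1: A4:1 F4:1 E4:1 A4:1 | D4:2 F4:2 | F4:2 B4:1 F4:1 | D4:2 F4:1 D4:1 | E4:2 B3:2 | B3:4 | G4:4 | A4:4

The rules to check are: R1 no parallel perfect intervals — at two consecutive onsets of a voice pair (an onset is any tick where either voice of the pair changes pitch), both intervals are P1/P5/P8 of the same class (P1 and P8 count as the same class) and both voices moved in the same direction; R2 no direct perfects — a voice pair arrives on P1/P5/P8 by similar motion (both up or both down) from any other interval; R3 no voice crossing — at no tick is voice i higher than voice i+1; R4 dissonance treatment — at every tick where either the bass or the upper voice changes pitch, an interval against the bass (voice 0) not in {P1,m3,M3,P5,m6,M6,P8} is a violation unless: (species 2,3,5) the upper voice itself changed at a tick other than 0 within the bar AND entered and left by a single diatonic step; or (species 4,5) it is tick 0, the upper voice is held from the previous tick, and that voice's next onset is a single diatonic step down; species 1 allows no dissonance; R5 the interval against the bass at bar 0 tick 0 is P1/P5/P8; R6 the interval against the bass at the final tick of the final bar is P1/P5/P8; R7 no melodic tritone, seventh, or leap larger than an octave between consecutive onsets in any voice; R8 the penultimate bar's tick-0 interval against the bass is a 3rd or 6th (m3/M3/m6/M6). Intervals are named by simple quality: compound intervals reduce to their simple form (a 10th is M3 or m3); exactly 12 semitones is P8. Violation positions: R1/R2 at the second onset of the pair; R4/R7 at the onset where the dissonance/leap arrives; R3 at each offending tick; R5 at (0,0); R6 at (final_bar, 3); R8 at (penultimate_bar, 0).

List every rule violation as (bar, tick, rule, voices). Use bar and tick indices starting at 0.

bar 0: v0=A3 v1=A4 downbeat P8
bar 1: v0=B3 v1=D4 downbeat m3
bar 2: v0=D4 v1=F4 downbeat m3
bar 3: v0=B3 v1=D4 downbeat m3
bar 4: v0=G3 v1=E4 downbeat M6
bar 5: v0=E3 v1=B3 downbeat P5
bar 6: v0=B3 v1=G4 downbeat m6
bar 7: v0=A3 v1=A4 downbeat P8
  -> R4 @ bar 1 tick 2 v(0, 1): B3/F4 TT untreated
  -> R7 @ bar 2 tick 2 v(1,): F4->B4 leap 6st
  -> R7 @ bar 2 tick 3 v(1,): B4->F4 leap 6st
  -> R4 @ bar 3 tick 2 v(0, 1): B3/F4 TT untreated

(1, 2, R4, (0, 1))
(2, 2, R7, (1,))
(2, 3, R7, (1,))
(3, 2, R4, (0, 1))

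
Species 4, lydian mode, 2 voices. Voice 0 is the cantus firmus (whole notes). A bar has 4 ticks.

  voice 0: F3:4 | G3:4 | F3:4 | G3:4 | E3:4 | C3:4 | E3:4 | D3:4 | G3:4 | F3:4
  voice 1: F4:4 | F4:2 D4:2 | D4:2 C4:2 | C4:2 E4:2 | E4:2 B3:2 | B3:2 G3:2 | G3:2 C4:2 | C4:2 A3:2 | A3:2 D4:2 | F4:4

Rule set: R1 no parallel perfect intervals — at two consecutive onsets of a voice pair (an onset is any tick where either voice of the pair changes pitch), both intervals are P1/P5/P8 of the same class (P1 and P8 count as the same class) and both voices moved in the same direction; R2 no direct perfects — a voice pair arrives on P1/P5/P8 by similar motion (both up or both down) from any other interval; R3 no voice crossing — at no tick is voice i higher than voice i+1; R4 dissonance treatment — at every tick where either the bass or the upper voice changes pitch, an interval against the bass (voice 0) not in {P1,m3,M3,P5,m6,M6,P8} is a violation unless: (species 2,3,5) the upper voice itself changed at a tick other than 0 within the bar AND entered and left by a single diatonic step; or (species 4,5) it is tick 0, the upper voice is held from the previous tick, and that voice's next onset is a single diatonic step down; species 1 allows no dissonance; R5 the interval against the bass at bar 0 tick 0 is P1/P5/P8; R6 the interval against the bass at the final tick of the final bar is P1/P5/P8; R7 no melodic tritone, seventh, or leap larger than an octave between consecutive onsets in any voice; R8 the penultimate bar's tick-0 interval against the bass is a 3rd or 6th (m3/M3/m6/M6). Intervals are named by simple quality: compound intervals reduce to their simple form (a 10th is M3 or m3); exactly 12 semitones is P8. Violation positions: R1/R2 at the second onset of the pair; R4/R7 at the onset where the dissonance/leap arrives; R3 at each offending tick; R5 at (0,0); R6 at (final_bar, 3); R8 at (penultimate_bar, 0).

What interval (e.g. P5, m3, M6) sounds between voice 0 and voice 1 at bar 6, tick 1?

m3

voice 0=E3 voice 1=G3 -> m3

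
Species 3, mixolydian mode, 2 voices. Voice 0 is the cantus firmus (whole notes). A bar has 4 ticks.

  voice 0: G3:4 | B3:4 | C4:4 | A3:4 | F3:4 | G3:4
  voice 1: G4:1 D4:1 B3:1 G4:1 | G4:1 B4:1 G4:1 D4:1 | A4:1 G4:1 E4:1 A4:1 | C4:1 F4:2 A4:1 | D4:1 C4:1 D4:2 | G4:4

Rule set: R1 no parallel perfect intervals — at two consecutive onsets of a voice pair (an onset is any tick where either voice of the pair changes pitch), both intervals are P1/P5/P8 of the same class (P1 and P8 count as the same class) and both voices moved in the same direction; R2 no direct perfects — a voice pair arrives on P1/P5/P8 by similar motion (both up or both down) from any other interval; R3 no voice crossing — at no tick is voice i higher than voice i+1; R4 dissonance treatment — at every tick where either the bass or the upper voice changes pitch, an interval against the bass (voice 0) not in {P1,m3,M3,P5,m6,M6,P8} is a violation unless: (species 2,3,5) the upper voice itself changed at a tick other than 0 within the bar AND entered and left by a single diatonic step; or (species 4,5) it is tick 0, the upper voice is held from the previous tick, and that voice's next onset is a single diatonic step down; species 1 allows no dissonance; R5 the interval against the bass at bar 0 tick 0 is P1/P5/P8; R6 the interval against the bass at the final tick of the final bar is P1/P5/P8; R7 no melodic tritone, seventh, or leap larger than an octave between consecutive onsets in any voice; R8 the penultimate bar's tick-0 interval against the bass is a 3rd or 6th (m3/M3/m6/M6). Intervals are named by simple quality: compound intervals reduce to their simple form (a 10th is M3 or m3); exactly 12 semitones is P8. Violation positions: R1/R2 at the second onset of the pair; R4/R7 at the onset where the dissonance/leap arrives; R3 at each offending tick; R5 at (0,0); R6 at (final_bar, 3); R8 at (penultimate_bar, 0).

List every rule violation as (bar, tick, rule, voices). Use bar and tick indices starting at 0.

(5, 0, R2, (0, 1))

bar 0: v0=G3 v1=G4 downbeat P8
bar 1: v0=B3 v1=G4 downbeat m6
bar 2: v0=C4 v1=A4 downbeat M6
bar 3: v0=A3 v1=C4 downbeat m3
bar 4: v0=F3 v1=D4 downbeat M6
bar 5: v0=G3 v1=G4 downbeat P8
  -> R2 @ bar 5 tick 0 v(0, 1): F3/D4 M6 -> G3/G4 P8 similar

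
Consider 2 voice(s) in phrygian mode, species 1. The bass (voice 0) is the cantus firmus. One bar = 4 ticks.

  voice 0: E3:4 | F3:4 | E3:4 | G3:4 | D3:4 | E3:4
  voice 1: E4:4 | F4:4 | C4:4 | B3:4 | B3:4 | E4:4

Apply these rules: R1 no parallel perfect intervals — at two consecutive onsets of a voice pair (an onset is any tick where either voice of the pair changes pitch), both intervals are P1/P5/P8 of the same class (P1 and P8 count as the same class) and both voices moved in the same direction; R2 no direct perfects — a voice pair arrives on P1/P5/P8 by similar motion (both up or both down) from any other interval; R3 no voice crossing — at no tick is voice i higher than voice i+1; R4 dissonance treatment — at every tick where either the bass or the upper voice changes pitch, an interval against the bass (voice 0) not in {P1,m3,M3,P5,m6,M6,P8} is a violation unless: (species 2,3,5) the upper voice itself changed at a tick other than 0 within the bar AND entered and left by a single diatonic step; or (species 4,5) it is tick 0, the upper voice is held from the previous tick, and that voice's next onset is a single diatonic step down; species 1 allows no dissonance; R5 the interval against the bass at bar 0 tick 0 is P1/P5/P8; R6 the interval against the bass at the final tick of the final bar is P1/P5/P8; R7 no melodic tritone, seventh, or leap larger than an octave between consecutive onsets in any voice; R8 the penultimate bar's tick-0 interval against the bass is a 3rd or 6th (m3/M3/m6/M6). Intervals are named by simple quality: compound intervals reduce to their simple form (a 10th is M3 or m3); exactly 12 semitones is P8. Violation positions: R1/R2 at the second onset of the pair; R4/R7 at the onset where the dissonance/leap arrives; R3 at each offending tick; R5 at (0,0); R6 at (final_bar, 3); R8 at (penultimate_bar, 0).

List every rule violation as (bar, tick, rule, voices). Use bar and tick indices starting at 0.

bar 0: v0=E3 v1=E4 downbeat P8
bar 1: v0=F3 v1=F4 downbeat P8
bar 2: v0=E3 v1=C4 downbeat m6
bar 3: v0=G3 v1=B3 downbeat M3
bar 4: v0=D3 v1=B3 downbeat M6
bar 5: v0=E3 v1=E4 downbeat P8
  -> R1 @ bar 1 tick 0 v(0, 1): E3/E4 P8 -> F3/F4 P8 similar
  -> R2 @ bar 5 tick 0 v(0, 1): D3/B3 M6 -> E3/E4 P8 similar

(1, 0, R1, (0, 1))
(5, 0, R2, (0, 1))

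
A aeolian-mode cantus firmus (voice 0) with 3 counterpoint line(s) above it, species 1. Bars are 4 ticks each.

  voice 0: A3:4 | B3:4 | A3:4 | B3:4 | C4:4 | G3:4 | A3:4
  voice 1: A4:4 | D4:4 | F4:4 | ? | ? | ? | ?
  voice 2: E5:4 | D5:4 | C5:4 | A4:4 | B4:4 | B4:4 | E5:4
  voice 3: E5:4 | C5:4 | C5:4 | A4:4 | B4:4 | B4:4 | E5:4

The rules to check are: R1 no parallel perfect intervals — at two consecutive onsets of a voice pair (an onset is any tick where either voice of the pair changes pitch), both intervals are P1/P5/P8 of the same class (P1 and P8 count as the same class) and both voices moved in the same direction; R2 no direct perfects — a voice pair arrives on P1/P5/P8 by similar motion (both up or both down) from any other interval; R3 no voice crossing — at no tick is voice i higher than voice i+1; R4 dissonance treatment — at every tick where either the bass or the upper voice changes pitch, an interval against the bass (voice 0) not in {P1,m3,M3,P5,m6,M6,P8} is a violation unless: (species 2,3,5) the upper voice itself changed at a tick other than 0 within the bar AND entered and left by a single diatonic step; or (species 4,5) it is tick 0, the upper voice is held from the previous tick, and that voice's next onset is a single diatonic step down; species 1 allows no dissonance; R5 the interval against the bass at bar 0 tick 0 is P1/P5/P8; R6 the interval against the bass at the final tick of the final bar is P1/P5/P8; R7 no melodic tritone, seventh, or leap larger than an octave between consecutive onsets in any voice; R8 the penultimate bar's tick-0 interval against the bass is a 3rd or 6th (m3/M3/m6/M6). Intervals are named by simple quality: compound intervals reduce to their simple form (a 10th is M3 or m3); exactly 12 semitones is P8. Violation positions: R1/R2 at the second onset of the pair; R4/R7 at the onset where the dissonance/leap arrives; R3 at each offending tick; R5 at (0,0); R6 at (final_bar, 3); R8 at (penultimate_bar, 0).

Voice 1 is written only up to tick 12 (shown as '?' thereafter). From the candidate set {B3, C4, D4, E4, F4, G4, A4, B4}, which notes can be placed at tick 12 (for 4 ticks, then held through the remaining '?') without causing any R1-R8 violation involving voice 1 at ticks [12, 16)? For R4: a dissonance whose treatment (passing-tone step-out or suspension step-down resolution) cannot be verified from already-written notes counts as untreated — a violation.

B3: violates R7
C4: violates R4
D4: violates R1
E4: violates R4
F4: violates R4
G4: legal
A4: violates R4
B4: violates R2,R3,R7

{G4}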